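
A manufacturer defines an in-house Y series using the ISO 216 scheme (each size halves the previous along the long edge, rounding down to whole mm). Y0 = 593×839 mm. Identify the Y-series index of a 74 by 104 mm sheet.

Y6

Y0: 593 × 839 mm
Y1: 419 × 593 mm
Y2: 296 × 419 mm
Y3: 209 × 296 mm
Y4: 148 × 209 mm
Y5: 104 × 148 mm
Y6: 74 × 104 mm
Y7: 52 × 74 mm
→ matches Y6.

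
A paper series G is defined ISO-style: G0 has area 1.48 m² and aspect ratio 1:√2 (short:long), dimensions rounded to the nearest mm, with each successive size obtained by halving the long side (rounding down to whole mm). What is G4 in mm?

255 × 361 mm

Let G0's short side be w mm. w · w√2 = 1.48 m² = 1,480,000 mm², so w ≈ 1023.0 mm and w√2 ≈ 1446.7 mm → G0 = 1023 × 1447 mm.
G1: ⌊1447/2⌋ × 1023 = 723 × 1023 mm
G2: ⌊1023/2⌋ × 723 = 511 × 723 mm
G3: ⌊723/2⌋ × 511 = 361 × 511 mm
G4: ⌊511/2⌋ × 361 = 255 × 361 mm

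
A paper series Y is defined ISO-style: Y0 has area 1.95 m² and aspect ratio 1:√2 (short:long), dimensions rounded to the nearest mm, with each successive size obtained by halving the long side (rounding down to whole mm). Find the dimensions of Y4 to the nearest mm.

293 × 415 mm

Let Y0's short side be w mm. w · w√2 = 1.95 m² = 1,950,000 mm², so w ≈ 1174.2 mm and w√2 ≈ 1660.6 mm → Y0 = 1174 × 1661 mm.
Y1: ⌊1661/2⌋ × 1174 = 830 × 1174 mm
Y2: ⌊1174/2⌋ × 830 = 587 × 830 mm
Y3: ⌊830/2⌋ × 587 = 415 × 587 mm
Y4: ⌊587/2⌋ × 415 = 293 × 415 mm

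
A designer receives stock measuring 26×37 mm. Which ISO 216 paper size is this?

Aspect ratio 37/26 ≈ 1.423 — close to the ISO √2 ≈ 1.414.
In the A-series (A0 area = 1 m²): A10 = 26 × 37 mm.

A10 (26 × 37 mm)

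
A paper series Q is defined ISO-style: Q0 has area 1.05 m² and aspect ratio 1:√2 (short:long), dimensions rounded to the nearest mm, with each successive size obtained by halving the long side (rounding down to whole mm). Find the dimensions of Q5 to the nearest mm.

Let Q0's short side be w mm. w · w√2 = 1.05 m² = 1,050,000 mm², so w ≈ 861.7 mm and w√2 ≈ 1218.6 mm → Q0 = 862 × 1219 mm.
Q1: ⌊1219/2⌋ × 862 = 609 × 862 mm
Q2: ⌊862/2⌋ × 609 = 431 × 609 mm
Q3: ⌊609/2⌋ × 431 = 304 × 431 mm
Q4: ⌊431/2⌋ × 304 = 215 × 304 mm
Q5: ⌊304/2⌋ × 215 = 152 × 215 mm

152 × 215 mm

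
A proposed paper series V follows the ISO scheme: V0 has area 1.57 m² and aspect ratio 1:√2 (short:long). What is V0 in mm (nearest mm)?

1054 × 1490 mm

Let the short side be w mm. Then w · w√2 = 1.57 m² = 1,570,000 mm².
w² = 1,570,000/√2, so w ≈ 1053.6 mm; long side = w√2 ≈ 1490.1 mm.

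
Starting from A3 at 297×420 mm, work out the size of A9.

37 × 52 mm

A4: ⌊420/2⌋ × 297 = 210 × 297 mm
A5: ⌊297/2⌋ × 210 = 148 × 210 mm
A6: ⌊210/2⌋ × 148 = 105 × 148 mm
A7: ⌊148/2⌋ × 105 = 74 × 105 mm
A8: ⌊105/2⌋ × 74 = 52 × 74 mm
A9: ⌊74/2⌋ × 52 = 37 × 52 mm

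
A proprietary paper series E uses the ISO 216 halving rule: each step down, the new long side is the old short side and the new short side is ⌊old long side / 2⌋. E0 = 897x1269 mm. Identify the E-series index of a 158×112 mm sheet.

E6

E0: 897 × 1269 mm
E1: 634 × 897 mm
E2: 448 × 634 mm
E3: 317 × 448 mm
E4: 224 × 317 mm
E5: 158 × 224 mm
E6: 112 × 158 mm
E7: 79 × 112 mm
→ matches E6.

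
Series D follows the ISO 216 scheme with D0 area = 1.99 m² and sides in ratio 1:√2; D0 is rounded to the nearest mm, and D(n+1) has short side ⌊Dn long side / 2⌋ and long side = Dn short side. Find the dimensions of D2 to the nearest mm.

Let D0's short side be w mm. w · w√2 = 1.99 m² = 1,990,000 mm², so w ≈ 1186.2 mm and w√2 ≈ 1677.6 mm → D0 = 1186 × 1678 mm.
D1: ⌊1678/2⌋ × 1186 = 839 × 1186 mm
D2: ⌊1186/2⌋ × 839 = 593 × 839 mm

593 × 839 mm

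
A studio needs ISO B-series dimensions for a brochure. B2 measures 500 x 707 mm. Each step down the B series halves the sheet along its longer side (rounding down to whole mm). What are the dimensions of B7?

88 × 125 mm

B3: ⌊707/2⌋ × 500 = 353 × 500 mm
B4: ⌊500/2⌋ × 353 = 250 × 353 mm
B5: ⌊353/2⌋ × 250 = 176 × 250 mm
B6: ⌊250/2⌋ × 176 = 125 × 176 mm
B7: ⌊176/2⌋ × 125 = 88 × 125 mm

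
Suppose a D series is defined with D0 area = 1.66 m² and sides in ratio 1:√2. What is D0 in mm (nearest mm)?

Let the short side be w mm. Then w · w√2 = 1.66 m² = 1,660,000 mm².
w² = 1,660,000/√2, so w ≈ 1083.4 mm; long side = w√2 ≈ 1532.2 mm.

1083 × 1532 mm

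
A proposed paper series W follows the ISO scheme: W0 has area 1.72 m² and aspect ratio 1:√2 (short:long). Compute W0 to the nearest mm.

1103 × 1560 mm

Let the short side be w mm. Then w · w√2 = 1.72 m² = 1,720,000 mm².
w² = 1,720,000/√2, so w ≈ 1102.8 mm; long side = w√2 ≈ 1559.6 mm.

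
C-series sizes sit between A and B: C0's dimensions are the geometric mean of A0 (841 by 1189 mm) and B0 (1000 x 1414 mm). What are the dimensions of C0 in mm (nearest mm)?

Short: √(841 · 1000) = √841000 ≈ 917.1 mm.
Long: √(1189 · 1414) = √1681246 ≈ 1296.6 mm.

917 × 1297 mm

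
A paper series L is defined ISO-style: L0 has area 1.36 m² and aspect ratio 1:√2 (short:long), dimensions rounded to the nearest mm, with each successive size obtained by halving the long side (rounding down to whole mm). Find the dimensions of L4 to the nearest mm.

Let L0's short side be w mm. w · w√2 = 1.36 m² = 1,360,000 mm², so w ≈ 980.6 mm and w√2 ≈ 1386.8 mm → L0 = 981 × 1387 mm.
L1: ⌊1387/2⌋ × 981 = 693 × 981 mm
L2: ⌊981/2⌋ × 693 = 490 × 693 mm
L3: ⌊693/2⌋ × 490 = 346 × 490 mm
L4: ⌊490/2⌋ × 346 = 245 × 346 mm

245 × 346 mm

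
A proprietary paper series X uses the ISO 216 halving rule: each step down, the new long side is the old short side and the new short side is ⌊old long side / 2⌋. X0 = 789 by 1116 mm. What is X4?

197 × 279 mm

X1: ⌊1116/2⌋ × 789 = 558 × 789 mm
X2: ⌊789/2⌋ × 558 = 394 × 558 mm
X3: ⌊558/2⌋ × 394 = 279 × 394 mm
X4: ⌊394/2⌋ × 279 = 197 × 279 mm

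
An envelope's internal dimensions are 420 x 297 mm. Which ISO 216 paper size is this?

Aspect ratio 420/297 ≈ 1.414 — close to the ISO √2 ≈ 1.414.
In the A-series (A0 area = 1 m²): A3 = 297 × 420 mm.

A3 (297 × 420 mm)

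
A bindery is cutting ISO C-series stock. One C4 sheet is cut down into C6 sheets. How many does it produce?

4

Each ISO step halves the sheet: 1 × C4 → 2 × C5 → 4 × C6
From C4 to C6 is 2 halving steps: 2^2 = 4.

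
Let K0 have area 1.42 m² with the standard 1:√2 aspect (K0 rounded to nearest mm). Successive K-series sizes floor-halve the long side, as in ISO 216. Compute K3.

354 × 501 mm

Let K0's short side be w mm. w · w√2 = 1.42 m² = 1,420,000 mm², so w ≈ 1002.0 mm and w√2 ≈ 1417.1 mm → K0 = 1002 × 1417 mm.
K1: ⌊1417/2⌋ × 1002 = 708 × 1002 mm
K2: ⌊1002/2⌋ × 708 = 501 × 708 mm
K3: ⌊708/2⌋ × 501 = 354 × 501 mm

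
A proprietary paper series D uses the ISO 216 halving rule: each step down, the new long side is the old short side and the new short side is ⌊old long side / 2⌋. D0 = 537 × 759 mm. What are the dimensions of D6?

D1: ⌊759/2⌋ × 537 = 379 × 537 mm
D2: ⌊537/2⌋ × 379 = 268 × 379 mm
D3: ⌊379/2⌋ × 268 = 189 × 268 mm
D4: ⌊268/2⌋ × 189 = 134 × 189 mm
D5: ⌊189/2⌋ × 134 = 94 × 134 mm
D6: ⌊134/2⌋ × 94 = 67 × 94 mm

67 × 94 mm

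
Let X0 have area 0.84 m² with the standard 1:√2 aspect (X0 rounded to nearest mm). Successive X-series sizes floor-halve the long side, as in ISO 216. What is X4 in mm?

192 × 272 mm

Let X0's short side be w mm. w · w√2 = 0.84 m² = 840,000 mm², so w ≈ 770.7 mm and w√2 ≈ 1089.9 mm → X0 = 771 × 1090 mm.
X1: ⌊1090/2⌋ × 771 = 545 × 771 mm
X2: ⌊771/2⌋ × 545 = 385 × 545 mm
X3: ⌊545/2⌋ × 385 = 272 × 385 mm
X4: ⌊385/2⌋ × 272 = 192 × 272 mm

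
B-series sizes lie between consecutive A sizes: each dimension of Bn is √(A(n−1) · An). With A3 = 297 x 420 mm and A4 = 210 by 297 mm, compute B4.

Short side: √(297 · 210) = √62370 ≈ 249.7 → 250 mm
Long side: √(420 · 297) = √124740 ≈ 353.2 → 353 mm

250 × 353 mm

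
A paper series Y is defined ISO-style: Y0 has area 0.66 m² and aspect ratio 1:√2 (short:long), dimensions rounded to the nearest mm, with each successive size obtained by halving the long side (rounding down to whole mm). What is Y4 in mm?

Let Y0's short side be w mm. w · w√2 = 0.66 m² = 660,000 mm², so w ≈ 683.1 mm and w√2 ≈ 966.1 mm → Y0 = 683 × 966 mm.
Y1: ⌊966/2⌋ × 683 = 483 × 683 mm
Y2: ⌊683/2⌋ × 483 = 341 × 483 mm
Y3: ⌊483/2⌋ × 341 = 241 × 341 mm
Y4: ⌊341/2⌋ × 241 = 170 × 241 mm

170 × 241 mm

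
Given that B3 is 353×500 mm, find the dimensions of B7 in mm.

88 × 125 mm

B4: ⌊500/2⌋ × 353 = 250 × 353 mm
B5: ⌊353/2⌋ × 250 = 176 × 250 mm
B6: ⌊250/2⌋ × 176 = 125 × 176 mm
B7: ⌊176/2⌋ × 125 = 88 × 125 mm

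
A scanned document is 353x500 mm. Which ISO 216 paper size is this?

Aspect ratio 500/353 ≈ 1.416 — close to the ISO √2 ≈ 1.414.
In the B-series (B0 = 1000 × 1414 mm): B3 = 353 × 500 mm.

B3 (353 × 500 mm)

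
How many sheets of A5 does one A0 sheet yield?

Each ISO step halves the sheet: 1 × A0 → 2 × A1 → 4 × A2 → 8 × A3 → …
From A0 to A5 is 5 halving steps: 2^5 = 32.

32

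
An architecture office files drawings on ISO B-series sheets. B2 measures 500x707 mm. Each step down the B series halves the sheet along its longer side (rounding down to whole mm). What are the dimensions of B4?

250 × 353 mm

B3: ⌊707/2⌋ × 500 = 353 × 500 mm
B4: ⌊500/2⌋ × 353 = 250 × 353 mm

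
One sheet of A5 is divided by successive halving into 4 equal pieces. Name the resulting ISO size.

A7

4 = 2^2, so 2 halving steps.
A5 → A6 → … → A7 after 2 steps.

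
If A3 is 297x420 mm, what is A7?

A4: ⌊420/2⌋ × 297 = 210 × 297 mm
A5: ⌊297/2⌋ × 210 = 148 × 210 mm
A6: ⌊210/2⌋ × 148 = 105 × 148 mm
A7: ⌊148/2⌋ × 105 = 74 × 105 mm

74 × 105 mm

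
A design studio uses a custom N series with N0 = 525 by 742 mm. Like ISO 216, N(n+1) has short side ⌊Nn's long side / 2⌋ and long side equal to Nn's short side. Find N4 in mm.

N1: ⌊742/2⌋ × 525 = 371 × 525 mm
N2: ⌊525/2⌋ × 371 = 262 × 371 mm
N3: ⌊371/2⌋ × 262 = 185 × 262 mm
N4: ⌊262/2⌋ × 185 = 131 × 185 mm

131 × 185 mm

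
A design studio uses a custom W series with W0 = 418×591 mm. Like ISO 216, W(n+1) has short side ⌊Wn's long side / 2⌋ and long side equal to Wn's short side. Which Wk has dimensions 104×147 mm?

W4

W0: 418 × 591 mm
W1: 295 × 418 mm
W2: 209 × 295 mm
W3: 147 × 209 mm
W4: 104 × 147 mm
W5: 73 × 104 mm
→ matches W4.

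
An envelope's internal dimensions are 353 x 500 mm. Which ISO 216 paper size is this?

Aspect ratio 500/353 ≈ 1.416 — close to the ISO √2 ≈ 1.414.
In the B-series (B0 = 1000 × 1414 mm): B3 = 353 × 500 mm.

B3 (353 × 500 mm)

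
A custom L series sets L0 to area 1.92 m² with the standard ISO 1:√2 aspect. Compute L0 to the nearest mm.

Let the short side be w mm. Then w · w√2 = 1.92 m² = 1,920,000 mm².
w² = 1,920,000/√2, so w ≈ 1165.2 mm; long side = w√2 ≈ 1647.8 mm.

1165 × 1648 mm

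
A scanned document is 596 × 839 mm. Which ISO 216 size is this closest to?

A1 (594 × 841 mm)

Aspect ratio 839/596 ≈ 1.408 — close to the ISO √2 ≈ 1.414.
In the A-series (A0 area = 1 m²): A1 = 594 × 841 mm.
Off by 4 mm total — nearest standard size.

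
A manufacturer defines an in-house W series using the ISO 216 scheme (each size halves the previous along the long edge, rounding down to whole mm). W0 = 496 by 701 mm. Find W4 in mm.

W1: ⌊701/2⌋ × 496 = 350 × 496 mm
W2: ⌊496/2⌋ × 350 = 248 × 350 mm
W3: ⌊350/2⌋ × 248 = 175 × 248 mm
W4: ⌊248/2⌋ × 175 = 124 × 175 mm

124 × 175 mm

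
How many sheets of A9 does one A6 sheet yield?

8

A6 = 105 × 148 mm; A9 = 37 × 52 mm.
Each halving step doubles the count; 3 steps from A6 to A9.
2^3 = 8.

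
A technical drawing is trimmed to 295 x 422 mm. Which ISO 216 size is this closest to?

A3 (297 × 420 mm)

Aspect ratio 422/295 ≈ 1.431 (ISO target is √2 ≈ 1.414).
In the A-series (A0 area = 1 m²): A3 = 297 × 420 mm.
Off by 4 mm total — nearest standard size.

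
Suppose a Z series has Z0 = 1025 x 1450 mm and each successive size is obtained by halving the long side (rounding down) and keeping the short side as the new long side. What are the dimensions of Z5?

Z1 = 725 × 1025 mm (from Z0 by 1 halving).
Z2: ⌊1025/2⌋ × 725 = 512 × 725 mm
Z3: ⌊725/2⌋ × 512 = 362 × 512 mm
Z4: ⌊512/2⌋ × 362 = 256 × 362 mm
Z5: ⌊362/2⌋ × 256 = 181 × 256 mm

181 × 256 mm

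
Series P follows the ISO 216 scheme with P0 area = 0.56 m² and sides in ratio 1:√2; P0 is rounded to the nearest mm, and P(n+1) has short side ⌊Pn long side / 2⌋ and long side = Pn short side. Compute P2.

Let P0's short side be w mm. w · w√2 = 0.56 m² = 560,000 mm², so w ≈ 629.3 mm and w√2 ≈ 889.9 mm → P0 = 629 × 890 mm.
P1: ⌊890/2⌋ × 629 = 445 × 629 mm
P2: ⌊629/2⌋ × 445 = 314 × 445 mm

314 × 445 mm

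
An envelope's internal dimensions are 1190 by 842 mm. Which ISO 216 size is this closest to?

A0 (841 × 1189 mm)

Aspect ratio 1190/842 ≈ 1.413 — close to the ISO √2 ≈ 1.414.
In the A-series (A0 area = 1 m²): A0 = 841 × 1189 mm.
Off by 2 mm total — nearest standard size.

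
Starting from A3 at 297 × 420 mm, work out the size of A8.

52 × 74 mm

A4: ⌊420/2⌋ × 297 = 210 × 297 mm
A5: ⌊297/2⌋ × 210 = 148 × 210 mm
A6: ⌊210/2⌋ × 148 = 105 × 148 mm
A7: ⌊148/2⌋ × 105 = 74 × 105 mm
A8: ⌊105/2⌋ × 74 = 52 × 74 mm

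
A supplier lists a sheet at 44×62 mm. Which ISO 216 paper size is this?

Aspect ratio 62/44 ≈ 1.409 — close to the ISO √2 ≈ 1.414.
In the B-series (B0 = 1000 × 1414 mm): B9 = 44 × 62 mm.

B9 (44 × 62 mm)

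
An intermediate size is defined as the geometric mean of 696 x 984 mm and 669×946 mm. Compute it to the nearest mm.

Short side: √(696 · 669) = √465624 ≈ 682.4 → 682 mm
Long side: √(984 · 946) = √930864 ≈ 964.8 → 965 mm

682 × 965 mm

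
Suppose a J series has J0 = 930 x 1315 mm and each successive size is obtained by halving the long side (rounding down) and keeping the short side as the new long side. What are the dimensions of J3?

J1: ⌊1315/2⌋ × 930 = 657 × 930 mm
J2: ⌊930/2⌋ × 657 = 465 × 657 mm
J3: ⌊657/2⌋ × 465 = 328 × 465 mm

328 × 465 mm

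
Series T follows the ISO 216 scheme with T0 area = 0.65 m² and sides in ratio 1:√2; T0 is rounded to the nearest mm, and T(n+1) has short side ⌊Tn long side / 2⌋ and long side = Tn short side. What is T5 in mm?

119 × 169 mm

Let T0's short side be w mm. w · w√2 = 0.65 m² = 650,000 mm², so w ≈ 678.0 mm and w√2 ≈ 958.8 mm → T0 = 678 × 959 mm.
T1: ⌊959/2⌋ × 678 = 479 × 678 mm
T2: ⌊678/2⌋ × 479 = 339 × 479 mm
T3: ⌊479/2⌋ × 339 = 239 × 339 mm
T4: ⌊339/2⌋ × 239 = 169 × 239 mm
T5: ⌊239/2⌋ × 169 = 119 × 169 mm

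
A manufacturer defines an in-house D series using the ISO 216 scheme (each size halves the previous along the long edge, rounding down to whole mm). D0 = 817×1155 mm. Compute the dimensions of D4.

204 × 288 mm

D1: ⌊1155/2⌋ × 817 = 577 × 817 mm
D2: ⌊817/2⌋ × 577 = 408 × 577 mm
D3: ⌊577/2⌋ × 408 = 288 × 408 mm
D4: ⌊408/2⌋ × 288 = 204 × 288 mm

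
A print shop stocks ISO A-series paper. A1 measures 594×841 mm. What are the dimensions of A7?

A2: ⌊841/2⌋ × 594 = 420 × 594 mm
A3: ⌊594/2⌋ × 420 = 297 × 420 mm
A4: ⌊420/2⌋ × 297 = 210 × 297 mm
A5: ⌊297/2⌋ × 210 = 148 × 210 mm
A6: ⌊210/2⌋ × 148 = 105 × 148 mm
A7: ⌊148/2⌋ × 105 = 74 × 105 mm

74 × 105 mm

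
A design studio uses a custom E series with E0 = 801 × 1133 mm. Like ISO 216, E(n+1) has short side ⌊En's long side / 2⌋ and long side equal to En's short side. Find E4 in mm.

E1: ⌊1133/2⌋ × 801 = 566 × 801 mm
E2: ⌊801/2⌋ × 566 = 400 × 566 mm
E3: ⌊566/2⌋ × 400 = 283 × 400 mm
E4: ⌊400/2⌋ × 283 = 200 × 283 mm

200 × 283 mm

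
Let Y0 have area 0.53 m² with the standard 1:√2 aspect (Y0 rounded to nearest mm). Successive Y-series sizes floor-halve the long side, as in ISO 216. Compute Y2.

306 × 433 mm

Let Y0's short side be w mm. w · w√2 = 0.53 m² = 530,000 mm², so w ≈ 612.2 mm and w√2 ≈ 865.8 mm → Y0 = 612 × 866 mm.
Y1: ⌊866/2⌋ × 612 = 433 × 612 mm
Y2: ⌊612/2⌋ × 433 = 306 × 433 mm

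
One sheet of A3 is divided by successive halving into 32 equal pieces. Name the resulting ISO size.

A8

32 = 2^5, so 5 halving steps.
A3 → A4 → … → A8 after 5 steps.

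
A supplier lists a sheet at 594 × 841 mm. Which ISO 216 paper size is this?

A1 (594 × 841 mm)

Aspect ratio 841/594 ≈ 1.416 — close to the ISO √2 ≈ 1.414.
In the A-series (A0 area = 1 m²): A1 = 594 × 841 mm.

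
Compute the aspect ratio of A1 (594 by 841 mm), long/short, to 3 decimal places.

1.416

841 / 594 = 1.416
ISO 216 targets √2 ≈ 1.414; the +0.002 deviation is from mm rounding.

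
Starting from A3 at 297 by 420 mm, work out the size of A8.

52 × 74 mm

A4: ⌊420/2⌋ × 297 = 210 × 297 mm
A5: ⌊297/2⌋ × 210 = 148 × 210 mm
A6: ⌊210/2⌋ × 148 = 105 × 148 mm
A7: ⌊148/2⌋ × 105 = 74 × 105 mm
A8: ⌊105/2⌋ × 74 = 52 × 74 mm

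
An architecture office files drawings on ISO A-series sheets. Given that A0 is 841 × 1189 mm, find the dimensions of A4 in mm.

A1: ⌊1189/2⌋ × 841 = 594 × 841 mm
A2: ⌊841/2⌋ × 594 = 420 × 594 mm
A3: ⌊594/2⌋ × 420 = 297 × 420 mm
A4: ⌊420/2⌋ × 297 = 210 × 297 mm

210 × 297 mm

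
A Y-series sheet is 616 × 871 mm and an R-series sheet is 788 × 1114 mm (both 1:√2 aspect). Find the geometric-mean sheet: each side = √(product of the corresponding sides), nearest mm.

Short side: √(616 · 788) = √485408 ≈ 696.7 → 697 mm
Long side: √(871 · 1114) = √970294 ≈ 985.0 → 985 mm

697 × 985 mm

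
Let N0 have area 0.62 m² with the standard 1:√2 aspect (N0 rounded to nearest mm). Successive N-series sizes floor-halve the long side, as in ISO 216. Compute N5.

117 × 165 mm

Let N0's short side be w mm. w · w√2 = 0.62 m² = 620,000 mm², so w ≈ 662.1 mm and w√2 ≈ 936.4 mm → N0 = 662 × 936 mm.
N1: ⌊936/2⌋ × 662 = 468 × 662 mm
N2: ⌊662/2⌋ × 468 = 331 × 468 mm
N3: ⌊468/2⌋ × 331 = 234 × 331 mm
N4: ⌊331/2⌋ × 234 = 165 × 234 mm
N5: ⌊234/2⌋ × 165 = 117 × 165 mm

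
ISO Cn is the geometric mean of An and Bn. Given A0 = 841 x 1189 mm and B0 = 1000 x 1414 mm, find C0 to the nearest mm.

917 × 1297 mm

Short side: √(841 · 1000) = √841000 ≈ 917.1 → 917 mm
Long side: √(1189 · 1414) = √1681246 ≈ 1296.6 → 1297 mm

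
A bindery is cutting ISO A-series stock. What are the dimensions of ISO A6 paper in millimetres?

A0 = 841 × 1189 mm (A0 has area 1 m², aspect 1:√2).
A1: ⌊1189/2⌋ × 841 = 594 × 841 mm
A2: ⌊841/2⌋ × 594 = 420 × 594 mm
A3: ⌊594/2⌋ × 420 = 297 × 420 mm
A4: ⌊420/2⌋ × 297 = 210 × 297 mm
A5: ⌊297/2⌋ × 210 = 148 × 210 mm
A6: ⌊210/2⌋ × 148 = 105 × 148 mm

105 × 148 mm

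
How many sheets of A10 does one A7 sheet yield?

8

A7 = 74 × 105 mm; A10 = 26 × 37 mm.
Each halving step doubles the count; 3 steps from A7 to A10.
2^3 = 8.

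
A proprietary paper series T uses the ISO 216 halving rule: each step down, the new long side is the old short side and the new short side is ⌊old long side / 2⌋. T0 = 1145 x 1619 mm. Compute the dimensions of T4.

286 × 404 mm

T1: ⌊1619/2⌋ × 1145 = 809 × 1145 mm
T2: ⌊1145/2⌋ × 809 = 572 × 809 mm
T3: ⌊809/2⌋ × 572 = 404 × 572 mm
T4: ⌊572/2⌋ × 404 = 286 × 404 mm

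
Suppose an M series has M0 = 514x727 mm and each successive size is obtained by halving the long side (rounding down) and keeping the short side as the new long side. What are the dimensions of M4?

128 × 181 mm

M1: ⌊727/2⌋ × 514 = 363 × 514 mm
M2: ⌊514/2⌋ × 363 = 257 × 363 mm
M3: ⌊363/2⌋ × 257 = 181 × 257 mm
M4: ⌊257/2⌋ × 181 = 128 × 181 mm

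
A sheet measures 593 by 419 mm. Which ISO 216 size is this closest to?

A2 (420 × 594 mm)

Aspect ratio 593/419 ≈ 1.415 — close to the ISO √2 ≈ 1.414.
In the A-series (A0 area = 1 m²): A2 = 420 × 594 mm.
Off by 2 mm total — nearest standard size.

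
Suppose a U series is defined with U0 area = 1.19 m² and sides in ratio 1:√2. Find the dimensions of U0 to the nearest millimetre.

Let the short side be w mm. Then w · w√2 = 1.19 m² = 1,190,000 mm².
w² = 1,190,000/√2, so w ≈ 917.3 mm; long side = w√2 ≈ 1297.3 mm.

917 × 1297 mm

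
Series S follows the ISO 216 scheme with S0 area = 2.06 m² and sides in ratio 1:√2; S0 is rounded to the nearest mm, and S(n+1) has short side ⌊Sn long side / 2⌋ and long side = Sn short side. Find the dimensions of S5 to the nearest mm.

Let S0's short side be w mm. w · w√2 = 2.06 m² = 2,060,000 mm², so w ≈ 1206.9 mm and w√2 ≈ 1706.8 mm → S0 = 1207 × 1707 mm.
S1: ⌊1707/2⌋ × 1207 = 853 × 1207 mm
S2: ⌊1207/2⌋ × 853 = 603 × 853 mm
S3: ⌊853/2⌋ × 603 = 426 × 603 mm
S4: ⌊603/2⌋ × 426 = 301 × 426 mm
S5: ⌊426/2⌋ × 301 = 213 × 301 mm

213 × 301 mm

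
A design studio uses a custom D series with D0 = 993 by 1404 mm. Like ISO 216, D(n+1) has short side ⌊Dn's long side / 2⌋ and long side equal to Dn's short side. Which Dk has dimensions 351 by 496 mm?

D0: 993 × 1404 mm
D1: 702 × 993 mm
D2: 496 × 702 mm
D3: 351 × 496 mm
D4: 248 × 351 mm
→ matches D3.

D3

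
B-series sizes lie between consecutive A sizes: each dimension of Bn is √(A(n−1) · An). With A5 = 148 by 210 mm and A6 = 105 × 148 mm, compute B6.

125 × 176 mm

Short side: √(148 · 105) = √15540 ≈ 124.7 → 125 mm
Long side: √(210 · 148) = √31080 ≈ 176.3 → 176 mm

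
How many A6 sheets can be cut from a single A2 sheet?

A2 = 420 × 594 mm; A6 = 105 × 148 mm.
Each halving step doubles the count; 4 steps from A2 to A6.
2^4 = 16.

16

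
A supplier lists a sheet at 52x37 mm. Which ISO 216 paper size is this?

Aspect ratio 52/37 ≈ 1.405 — close to the ISO √2 ≈ 1.414.
In the A-series (A0 area = 1 m²): A9 = 37 × 52 mm.

A9 (37 × 52 mm)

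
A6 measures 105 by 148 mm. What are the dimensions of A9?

A7: ⌊148/2⌋ × 105 = 74 × 105 mm
A8: ⌊105/2⌋ × 74 = 52 × 74 mm
A9: ⌊74/2⌋ × 52 = 37 × 52 mm

37 × 52 mm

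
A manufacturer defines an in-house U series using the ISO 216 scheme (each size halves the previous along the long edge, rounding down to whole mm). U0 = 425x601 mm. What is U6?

U1: ⌊601/2⌋ × 425 = 300 × 425 mm
U2: ⌊425/2⌋ × 300 = 212 × 300 mm
U3: ⌊300/2⌋ × 212 = 150 × 212 mm
U4: ⌊212/2⌋ × 150 = 106 × 150 mm
U5: ⌊150/2⌋ × 106 = 75 × 106 mm
U6: ⌊106/2⌋ × 75 = 53 × 75 mm

53 × 75 mm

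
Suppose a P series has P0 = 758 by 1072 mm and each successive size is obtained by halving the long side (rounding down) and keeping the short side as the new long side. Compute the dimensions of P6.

P1: ⌊1072/2⌋ × 758 = 536 × 758 mm
P2: ⌊758/2⌋ × 536 = 379 × 536 mm
P3: ⌊536/2⌋ × 379 = 268 × 379 mm
P4: ⌊379/2⌋ × 268 = 189 × 268 mm
P5: ⌊268/2⌋ × 189 = 134 × 189 mm
P6: ⌊189/2⌋ × 134 = 94 × 134 mm

94 × 134 mm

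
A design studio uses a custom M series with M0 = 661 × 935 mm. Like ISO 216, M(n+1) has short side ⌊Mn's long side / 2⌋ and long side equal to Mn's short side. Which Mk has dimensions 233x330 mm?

M0: 661 × 935 mm
M1: 467 × 661 mm
M2: 330 × 467 mm
M3: 233 × 330 mm
M4: 165 × 233 mm
→ matches M3.

M3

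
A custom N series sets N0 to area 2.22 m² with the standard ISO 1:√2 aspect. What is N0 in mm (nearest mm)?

Let the short side be w mm. Then w · w√2 = 2.22 m² = 2,220,000 mm².
w² = 2,220,000/√2, so w ≈ 1252.9 mm; long side = w√2 ≈ 1771.9 mm.

1253 × 1772 mm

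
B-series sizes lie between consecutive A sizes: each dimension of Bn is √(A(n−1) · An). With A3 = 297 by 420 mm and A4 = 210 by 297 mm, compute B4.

250 × 353 mm

Short side: √(297 · 210) = √62370 ≈ 249.7 → 250 mm
Long side: √(420 · 297) = √124740 ≈ 353.2 → 353 mm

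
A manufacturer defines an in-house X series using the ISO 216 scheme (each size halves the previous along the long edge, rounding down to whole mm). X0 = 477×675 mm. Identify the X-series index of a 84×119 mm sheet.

X5

X0: 477 × 675 mm
X1: 337 × 477 mm
X2: 238 × 337 mm
X3: 168 × 238 mm
X4: 119 × 168 mm
X5: 84 × 119 mm
X6: 59 × 84 mm
→ matches X5.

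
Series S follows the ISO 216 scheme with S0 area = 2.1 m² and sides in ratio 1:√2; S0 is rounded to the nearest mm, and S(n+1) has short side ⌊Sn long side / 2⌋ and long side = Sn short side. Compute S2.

609 × 861 mm

Let S0's short side be w mm. w · w√2 = 2.1 m² = 2,100,000 mm², so w ≈ 1218.6 mm and w√2 ≈ 1723.3 mm → S0 = 1219 × 1723 mm.
S1: ⌊1723/2⌋ × 1219 = 861 × 1219 mm
S2: ⌊1219/2⌋ × 861 = 609 × 861 mm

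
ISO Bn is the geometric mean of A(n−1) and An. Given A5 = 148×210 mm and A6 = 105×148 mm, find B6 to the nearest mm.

125 × 176 mm

Short side: √(148 · 105) = √15540 ≈ 124.7 → 125 mm
Long side: √(210 · 148) = √31080 ≈ 176.3 → 176 mm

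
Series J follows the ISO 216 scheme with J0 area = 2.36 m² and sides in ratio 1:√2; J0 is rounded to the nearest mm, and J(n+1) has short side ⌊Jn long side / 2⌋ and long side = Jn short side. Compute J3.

Let J0's short side be w mm. w · w√2 = 2.36 m² = 2,360,000 mm², so w ≈ 1291.8 mm and w√2 ≈ 1826.9 mm → J0 = 1292 × 1827 mm.
J1: ⌊1827/2⌋ × 1292 = 913 × 1292 mm
J2: ⌊1292/2⌋ × 913 = 646 × 913 mm
J3: ⌊913/2⌋ × 646 = 456 × 646 mm

456 × 646 mm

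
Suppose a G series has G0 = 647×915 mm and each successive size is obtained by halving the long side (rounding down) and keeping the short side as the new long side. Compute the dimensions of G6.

80 × 114 mm

G1: ⌊915/2⌋ × 647 = 457 × 647 mm
G2: ⌊647/2⌋ × 457 = 323 × 457 mm
G3: ⌊457/2⌋ × 323 = 228 × 323 mm
G4: ⌊323/2⌋ × 228 = 161 × 228 mm
G5: ⌊228/2⌋ × 161 = 114 × 161 mm
G6: ⌊161/2⌋ × 114 = 80 × 114 mm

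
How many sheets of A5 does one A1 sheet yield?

A1 = 594 × 841 mm; A5 = 148 × 210 mm.
Each halving step doubles the count; 4 steps from A1 to A5.
2^4 = 16.

16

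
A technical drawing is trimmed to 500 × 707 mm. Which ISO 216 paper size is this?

Aspect ratio 707/500 ≈ 1.414 — close to the ISO √2 ≈ 1.414.
In the B-series (B0 = 1000 × 1414 mm): B2 = 500 × 707 mm.

B2 (500 × 707 mm)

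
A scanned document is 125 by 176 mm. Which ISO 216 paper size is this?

Aspect ratio 176/125 ≈ 1.408 — close to the ISO √2 ≈ 1.414.
In the B-series (B0 = 1000 × 1414 mm): B6 = 125 × 176 mm.

B6 (125 × 176 mm)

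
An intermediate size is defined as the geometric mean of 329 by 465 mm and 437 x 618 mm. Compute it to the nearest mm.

Short side: √(329 · 437) = √143773 ≈ 379.2 → 379 mm
Long side: √(465 · 618) = √287370 ≈ 536.1 → 536 mm

379 × 536 mm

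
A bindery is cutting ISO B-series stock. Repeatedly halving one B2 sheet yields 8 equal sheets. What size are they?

8 = 2^3, so 3 halving steps.
B2 → B3 → … → B5 after 3 steps.

B5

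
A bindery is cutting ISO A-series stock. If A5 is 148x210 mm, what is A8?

A6: ⌊210/2⌋ × 148 = 105 × 148 mm
A7: ⌊148/2⌋ × 105 = 74 × 105 mm
A8: ⌊105/2⌋ × 74 = 52 × 74 mm

52 × 74 mm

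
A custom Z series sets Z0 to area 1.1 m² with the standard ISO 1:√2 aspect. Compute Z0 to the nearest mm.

882 × 1247 mm

Let the short side be w mm. Then w · w√2 = 1.1 m² = 1,100,000 mm².
w² = 1,100,000/√2, so w ≈ 881.9 mm; long side = w√2 ≈ 1247.3 mm.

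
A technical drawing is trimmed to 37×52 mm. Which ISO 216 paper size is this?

Aspect ratio 52/37 ≈ 1.405 — close to the ISO √2 ≈ 1.414.
In the A-series (A0 area = 1 m²): A9 = 37 × 52 mm.

A9 (37 × 52 mm)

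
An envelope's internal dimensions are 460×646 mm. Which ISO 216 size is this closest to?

Aspect ratio 646/460 ≈ 1.404 — close to the ISO √2 ≈ 1.414.
In the C-series (envelope sizes, between A and B): C2 = 458 × 648 mm.
Off by 4 mm total — nearest standard size.

C2 (458 × 648 mm)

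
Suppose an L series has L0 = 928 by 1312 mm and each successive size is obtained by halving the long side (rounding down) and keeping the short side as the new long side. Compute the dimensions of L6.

L1 = 656 × 928 mm (from L0 by 1 halving).
L2: ⌊928/2⌋ × 656 = 464 × 656 mm
L3: ⌊656/2⌋ × 464 = 328 × 464 mm
L4: ⌊464/2⌋ × 328 = 232 × 328 mm
L5: ⌊328/2⌋ × 232 = 164 × 232 mm
L6: ⌊232/2⌋ × 164 = 116 × 164 mm

116 × 164 mm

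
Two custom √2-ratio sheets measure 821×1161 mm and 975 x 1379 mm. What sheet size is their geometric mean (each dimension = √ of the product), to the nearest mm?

895 × 1265 mm

Short side: √(821 · 975) = √800475 ≈ 894.7 → 895 mm
Long side: √(1161 · 1379) = √1601019 ≈ 1265.3 → 1265 mm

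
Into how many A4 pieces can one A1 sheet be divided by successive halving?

8

Each ISO step halves the sheet: 1 × A1 → 2 × A2 → 4 × A3 → 8 × A4
From A1 to A4 is 3 halving steps: 2^3 = 8.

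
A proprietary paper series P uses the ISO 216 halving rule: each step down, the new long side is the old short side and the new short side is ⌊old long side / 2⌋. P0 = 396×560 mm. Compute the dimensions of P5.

70 × 99 mm

P1 = 280 × 396 mm (from P0 by 1 halving).
P2: ⌊396/2⌋ × 280 = 198 × 280 mm
P3: ⌊280/2⌋ × 198 = 140 × 198 mm
P4: ⌊198/2⌋ × 140 = 99 × 140 mm
P5: ⌊140/2⌋ × 99 = 70 × 99 mm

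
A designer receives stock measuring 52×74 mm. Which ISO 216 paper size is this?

A8 (52 × 74 mm)

Aspect ratio 74/52 ≈ 1.423 — close to the ISO √2 ≈ 1.414.
In the A-series (A0 area = 1 m²): A8 = 52 × 74 mm.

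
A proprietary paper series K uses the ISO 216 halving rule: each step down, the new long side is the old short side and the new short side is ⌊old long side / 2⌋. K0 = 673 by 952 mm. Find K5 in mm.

K1: ⌊952/2⌋ × 673 = 476 × 673 mm
K2: ⌊673/2⌋ × 476 = 336 × 476 mm
K3: ⌊476/2⌋ × 336 = 238 × 336 mm
K4: ⌊336/2⌋ × 238 = 168 × 238 mm
K5: ⌊238/2⌋ × 168 = 119 × 168 mm

119 × 168 mm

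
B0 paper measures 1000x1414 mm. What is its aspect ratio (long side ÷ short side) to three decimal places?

1.414

1414 / 1000 = 1.414
Matches √2 ≈ 1.414 — the ISO 216 defining ratio.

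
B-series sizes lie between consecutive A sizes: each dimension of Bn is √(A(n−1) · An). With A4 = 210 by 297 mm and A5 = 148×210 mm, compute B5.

176 × 250 mm

Short side: √(210 · 148) = √31080 ≈ 176.3 → 176 mm
Long side: √(297 · 210) = √62370 ≈ 249.7 → 250 mm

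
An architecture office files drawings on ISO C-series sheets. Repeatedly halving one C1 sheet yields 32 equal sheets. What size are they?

C6

32 = 2^5, so 5 halving steps.
C1 → C2 → … → C6 after 5 steps.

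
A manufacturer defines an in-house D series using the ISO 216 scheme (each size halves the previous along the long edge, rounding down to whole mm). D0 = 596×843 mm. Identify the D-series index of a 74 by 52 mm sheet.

D0: 596 × 843 mm
D1: 421 × 596 mm
D2: 298 × 421 mm
D3: 210 × 298 mm
D4: 149 × 210 mm
D5: 105 × 149 mm
D6: 74 × 105 mm
D7: 52 × 74 mm
D8: 37 × 52 mm
→ matches D7.

D7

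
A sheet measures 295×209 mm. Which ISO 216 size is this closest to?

Aspect ratio 295/209 ≈ 1.411 — close to the ISO √2 ≈ 1.414.
In the A-series (A0 area = 1 m²): A4 = 210 × 297 mm.
Off by 3 mm total — nearest standard size.

A4 (210 × 297 mm)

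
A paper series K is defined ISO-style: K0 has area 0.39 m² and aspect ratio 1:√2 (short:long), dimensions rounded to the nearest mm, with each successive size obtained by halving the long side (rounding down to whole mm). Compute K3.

185 × 262 mm

Let K0's short side be w mm. w · w√2 = 0.39 m² = 390,000 mm², so w ≈ 525.1 mm and w√2 ≈ 742.7 mm → K0 = 525 × 743 mm.
K1: ⌊743/2⌋ × 525 = 371 × 525 mm
K2: ⌊525/2⌋ × 371 = 262 × 371 mm
K3: ⌊371/2⌋ × 262 = 185 × 262 mm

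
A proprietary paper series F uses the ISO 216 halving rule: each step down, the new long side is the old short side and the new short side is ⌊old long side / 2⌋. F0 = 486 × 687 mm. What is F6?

60 × 85 mm

F1 = 343 × 486 mm (from F0 by 1 halving).
F2: ⌊486/2⌋ × 343 = 243 × 343 mm
F3: ⌊343/2⌋ × 243 = 171 × 243 mm
F4: ⌊243/2⌋ × 171 = 121 × 171 mm
F5: ⌊171/2⌋ × 121 = 85 × 121 mm
F6: ⌊121/2⌋ × 85 = 60 × 85 mm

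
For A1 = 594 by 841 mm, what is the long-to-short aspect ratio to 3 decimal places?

841 / 594 = 1.416
ISO 216 targets √2 ≈ 1.414; the +0.002 deviation is from mm rounding.

1.416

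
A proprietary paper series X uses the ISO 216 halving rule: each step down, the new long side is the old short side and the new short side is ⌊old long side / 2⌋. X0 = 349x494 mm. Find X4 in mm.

87 × 123 mm

X1: ⌊494/2⌋ × 349 = 247 × 349 mm
X2: ⌊349/2⌋ × 247 = 174 × 247 mm
X3: ⌊247/2⌋ × 174 = 123 × 174 mm
X4: ⌊174/2⌋ × 123 = 87 × 123 mm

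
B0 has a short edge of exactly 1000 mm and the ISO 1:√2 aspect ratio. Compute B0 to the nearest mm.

Short side = 1000 mm; long side = 1000√2 ≈ 1414.2 mm.

1000 × 1414 mm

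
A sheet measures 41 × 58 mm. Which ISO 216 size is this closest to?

C9 (40 × 57 mm)

Aspect ratio 58/41 ≈ 1.415 — close to the ISO √2 ≈ 1.414.
In the C-series (envelope sizes, between A and B): C9 = 40 × 57 mm.
Off by 2 mm total — nearest standard size.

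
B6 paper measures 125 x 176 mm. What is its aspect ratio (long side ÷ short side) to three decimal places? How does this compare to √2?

176 / 125 = 1.408
ISO 216 targets √2 ≈ 1.414; the -0.006 deviation is from mm rounding.

1.408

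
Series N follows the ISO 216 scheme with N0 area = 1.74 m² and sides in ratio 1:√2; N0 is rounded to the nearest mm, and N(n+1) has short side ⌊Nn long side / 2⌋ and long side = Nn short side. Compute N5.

196 × 277 mm

Let N0's short side be w mm. w · w√2 = 1.74 m² = 1,740,000 mm², so w ≈ 1109.2 mm and w√2 ≈ 1568.7 mm → N0 = 1109 × 1569 mm.
N1: ⌊1569/2⌋ × 1109 = 784 × 1109 mm
N2: ⌊1109/2⌋ × 784 = 554 × 784 mm
N3: ⌊784/2⌋ × 554 = 392 × 554 mm
N4: ⌊554/2⌋ × 392 = 277 × 392 mm
N5: ⌊392/2⌋ × 277 = 196 × 277 mm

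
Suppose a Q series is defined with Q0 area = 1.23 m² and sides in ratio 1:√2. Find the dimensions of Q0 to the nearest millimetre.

933 × 1319 mm

Let the short side be w mm. Then w · w√2 = 1.23 m² = 1,230,000 mm².
w² = 1,230,000/√2, so w ≈ 932.6 mm; long side = w√2 ≈ 1318.9 mm.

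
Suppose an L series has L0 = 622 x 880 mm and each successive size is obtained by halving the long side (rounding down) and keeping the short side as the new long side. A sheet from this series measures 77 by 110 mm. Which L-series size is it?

L0: 622 × 880 mm
L1: 440 × 622 mm
L2: 311 × 440 mm
L3: 220 × 311 mm
L4: 155 × 220 mm
L5: 110 × 155 mm
L6: 77 × 110 mm
L7: 55 × 77 mm
→ matches L6.

L6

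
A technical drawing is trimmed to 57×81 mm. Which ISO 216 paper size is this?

Aspect ratio 81/57 ≈ 1.421 — close to the ISO √2 ≈ 1.414.
In the C-series (envelope sizes, between A and B): C8 = 57 × 81 mm.

C8 (57 × 81 mm)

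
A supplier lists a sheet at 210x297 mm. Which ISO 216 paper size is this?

A4 (210 × 297 mm)

Aspect ratio 297/210 ≈ 1.414 — close to the ISO √2 ≈ 1.414.
In the A-series (A0 area = 1 m²): A4 = 210 × 297 mm.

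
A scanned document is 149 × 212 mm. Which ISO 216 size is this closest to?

A5 (148 × 210 mm)

Aspect ratio 212/149 ≈ 1.423 — close to the ISO √2 ≈ 1.414.
In the A-series (A0 area = 1 m²): A5 = 148 × 210 mm.
Off by 3 mm total — nearest standard size.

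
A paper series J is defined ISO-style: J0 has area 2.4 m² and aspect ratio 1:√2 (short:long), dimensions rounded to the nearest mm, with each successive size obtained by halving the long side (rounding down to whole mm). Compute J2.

651 × 921 mm

Let J0's short side be w mm. w · w√2 = 2.4 m² = 2,400,000 mm², so w ≈ 1302.7 mm and w√2 ≈ 1842.3 mm → J0 = 1303 × 1842 mm.
J1: ⌊1842/2⌋ × 1303 = 921 × 1303 mm
J2: ⌊1303/2⌋ × 921 = 651 × 921 mm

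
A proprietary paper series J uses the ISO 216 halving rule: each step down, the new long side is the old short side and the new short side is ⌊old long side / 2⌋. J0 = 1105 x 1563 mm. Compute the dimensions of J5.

J1: ⌊1563/2⌋ × 1105 = 781 × 1105 mm
J2: ⌊1105/2⌋ × 781 = 552 × 781 mm
J3: ⌊781/2⌋ × 552 = 390 × 552 mm
J4: ⌊552/2⌋ × 390 = 276 × 390 mm
J5: ⌊390/2⌋ × 276 = 195 × 276 mm

195 × 276 mm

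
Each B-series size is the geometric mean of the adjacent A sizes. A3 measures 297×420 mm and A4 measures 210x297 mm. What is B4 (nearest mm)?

250 × 353 mm

Short side: √(297 · 210) = √62370 ≈ 249.7 → 250 mm
Long side: √(420 · 297) = √124740 ≈ 353.2 → 353 mm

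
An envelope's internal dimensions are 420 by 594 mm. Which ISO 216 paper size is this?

Aspect ratio 594/420 ≈ 1.414 — close to the ISO √2 ≈ 1.414.
In the A-series (A0 area = 1 m²): A2 = 420 × 594 mm.

A2 (420 × 594 mm)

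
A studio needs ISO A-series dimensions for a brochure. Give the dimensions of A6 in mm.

105 × 148 mm

A0 = 841 × 1189 mm (A0 has area 1 m², aspect 1:√2).
A1: ⌊1189/2⌋ × 841 = 594 × 841 mm
A2: ⌊841/2⌋ × 594 = 420 × 594 mm
A3: ⌊594/2⌋ × 420 = 297 × 420 mm
A4: ⌊420/2⌋ × 297 = 210 × 297 mm
A5: ⌊297/2⌋ × 210 = 148 × 210 mm
A6: ⌊210/2⌋ × 148 = 105 × 148 mm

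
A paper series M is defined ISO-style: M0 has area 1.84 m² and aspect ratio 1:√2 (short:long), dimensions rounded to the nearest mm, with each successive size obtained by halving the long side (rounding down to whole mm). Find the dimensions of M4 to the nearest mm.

285 × 403 mm

Let M0's short side be w mm. w · w√2 = 1.84 m² = 1,840,000 mm², so w ≈ 1140.6 mm and w√2 ≈ 1613.1 mm → M0 = 1141 × 1613 mm.
M1: ⌊1613/2⌋ × 1141 = 806 × 1141 mm
M2: ⌊1141/2⌋ × 806 = 570 × 806 mm
M3: ⌊806/2⌋ × 570 = 403 × 570 mm
M4: ⌊570/2⌋ × 403 = 285 × 403 mm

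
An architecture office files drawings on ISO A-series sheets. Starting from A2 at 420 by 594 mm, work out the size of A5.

148 × 210 mm

A3: ⌊594/2⌋ × 420 = 297 × 420 mm
A4: ⌊420/2⌋ × 297 = 210 × 297 mm
A5: ⌊297/2⌋ × 210 = 148 × 210 mm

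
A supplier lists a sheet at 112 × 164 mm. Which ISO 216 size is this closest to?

Aspect ratio 164/112 ≈ 1.464 (ISO target is √2 ≈ 1.414).
In the C-series (envelope sizes, between A and B): C6 = 114 × 162 mm.
Off by 4 mm total — nearest standard size.

C6 (114 × 162 mm)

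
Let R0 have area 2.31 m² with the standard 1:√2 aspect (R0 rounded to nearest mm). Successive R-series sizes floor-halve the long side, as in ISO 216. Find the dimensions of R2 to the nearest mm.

Let R0's short side be w mm. w · w√2 = 2.31 m² = 2,310,000 mm², so w ≈ 1278.1 mm and w√2 ≈ 1807.4 mm → R0 = 1278 × 1807 mm.
R1: ⌊1807/2⌋ × 1278 = 903 × 1278 mm
R2: ⌊1278/2⌋ × 903 = 639 × 903 mm

639 × 903 mm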